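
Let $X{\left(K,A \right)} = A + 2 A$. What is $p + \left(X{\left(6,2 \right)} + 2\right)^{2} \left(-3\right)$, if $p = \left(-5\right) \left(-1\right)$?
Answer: $-187$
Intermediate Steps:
$X{\left(K,A \right)} = 3 A$
$p = 5$
$p + \left(X{\left(6,2 \right)} + 2\right)^{2} \left(-3\right) = 5 + \left(3 \cdot 2 + 2\right)^{2} \left(-3\right) = 5 + \left(6 + 2\right)^{2} \left(-3\right) = 5 + 8^{2} \left(-3\right) = 5 + 64 \left(-3\right) = 5 - 192 = -187$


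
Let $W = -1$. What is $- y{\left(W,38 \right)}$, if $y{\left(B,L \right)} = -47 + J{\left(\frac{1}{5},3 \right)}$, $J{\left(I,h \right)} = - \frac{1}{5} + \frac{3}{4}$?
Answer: $\frac{929}{20} \approx 46.45$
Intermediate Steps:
$J{\left(I,h \right)} = \frac{11}{20}$ ($J{\left(I,h \right)} = \left(-1\right) \frac{1}{5} + 3 \cdot \frac{1}{4} = - \frac{1}{5} + \frac{3}{4} = \frac{11}{20}$)
$y{\left(B,L \right)} = - \frac{929}{20}$ ($y{\left(B,L \right)} = -47 + \frac{11}{20} = - \frac{929}{20}$)
$- y{\left(W,38 \right)} = \left(-1\right) \left(- \frac{929}{20}\right) = \frac{929}{20}$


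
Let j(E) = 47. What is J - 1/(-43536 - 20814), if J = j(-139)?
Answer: 3024451/64350 ≈ 47.000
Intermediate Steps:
J = 47
J - 1/(-43536 - 20814) = 47 - 1/(-43536 - 20814) = 47 - 1/(-64350) = 47 - 1*(-1/64350) = 47 + 1/64350 = 3024451/64350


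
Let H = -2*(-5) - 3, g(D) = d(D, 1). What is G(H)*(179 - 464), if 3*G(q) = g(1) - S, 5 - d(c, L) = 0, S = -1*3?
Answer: -760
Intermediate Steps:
S = -3
d(c, L) = 5 (d(c, L) = 5 - 1*0 = 5 + 0 = 5)
g(D) = 5
H = 7 (H = 10 - 3 = 7)
G(q) = 8/3 (G(q) = (5 - 1*(-3))/3 = (5 + 3)/3 = (1/3)*8 = 8/3)
G(H)*(179 - 464) = 8*(179 - 464)/3 = (8/3)*(-285) = -760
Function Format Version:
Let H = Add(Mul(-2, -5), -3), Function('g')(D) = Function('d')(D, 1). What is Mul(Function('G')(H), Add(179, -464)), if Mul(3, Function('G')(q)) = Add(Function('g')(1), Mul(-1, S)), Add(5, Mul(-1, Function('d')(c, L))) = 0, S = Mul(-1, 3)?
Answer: -760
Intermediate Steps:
S = -3
Function('d')(c, L) = 5 (Function('d')(c, L) = Add(5, Mul(-1, 0)) = Add(5, 0) = 5)
Function('g')(D) = 5
H = 7 (H = Add(10, -3) = 7)
Function('G')(q) = Rational(8, 3) (Function('G')(q) = Mul(Rational(1, 3), Add(5, Mul(-1, -3))) = Mul(Rational(1, 3), Add(5, 3)) = Mul(Rational(1, 3), 8) = Rational(8, 3))
Mul(Function('G')(H), Add(179, -464)) = Mul(Rational(8, 3), Add(179, -464)) = Mul(Rational(8, 3), -285) = -760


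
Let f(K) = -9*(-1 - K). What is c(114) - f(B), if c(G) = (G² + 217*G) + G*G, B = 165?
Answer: 49236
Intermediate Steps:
c(G) = 2*G² + 217*G (c(G) = (G² + 217*G) + G² = 2*G² + 217*G)
f(K) = 9 + 9*K
c(114) - f(B) = 114*(217 + 2*114) - (9 + 9*165) = 114*(217 + 228) - (9 + 1485) = 114*445 - 1*1494 = 50730 - 1494 = 49236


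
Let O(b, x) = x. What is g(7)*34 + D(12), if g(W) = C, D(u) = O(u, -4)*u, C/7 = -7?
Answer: -1714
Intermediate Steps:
C = -49 (C = 7*(-7) = -49)
D(u) = -4*u
g(W) = -49
g(7)*34 + D(12) = -49*34 - 4*12 = -1666 - 48 = -1714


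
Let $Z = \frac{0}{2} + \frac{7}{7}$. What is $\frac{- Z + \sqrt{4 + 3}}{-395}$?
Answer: $\frac{1}{395} - \frac{\sqrt{7}}{395} \approx -0.0041665$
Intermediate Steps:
$Z = 1$ ($Z = 0 \cdot \frac{1}{2} + 7 \cdot \frac{1}{7} = 0 + 1 = 1$)
$\frac{- Z + \sqrt{4 + 3}}{-395} = \frac{\left(-1\right) 1 + \sqrt{4 + 3}}{-395} = \left(-1 + \sqrt{7}\right) \left(- \frac{1}{395}\right) = \frac{1}{395} - \frac{\sqrt{7}}{395}$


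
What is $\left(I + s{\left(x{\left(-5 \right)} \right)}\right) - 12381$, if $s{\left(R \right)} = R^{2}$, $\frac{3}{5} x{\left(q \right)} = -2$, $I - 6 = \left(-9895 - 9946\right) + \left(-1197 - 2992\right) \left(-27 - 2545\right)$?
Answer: $\frac{96677128}{9} \approx 1.0742 \cdot 10^{7}$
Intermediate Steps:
$I = 10754273$ ($I = 6 + \left(\left(-9895 - 9946\right) + \left(-1197 - 2992\right) \left(-27 - 2545\right)\right) = 6 - -10754267 = 6 + \left(-19841 + 10774108\right) = 6 + 10754267 = 10754273$)
$x{\left(q \right)} = - \frac{10}{3}$ ($x{\left(q \right)} = \frac{5}{3} \left(-2\right) = - \frac{10}{3}$)
$\left(I + s{\left(x{\left(-5 \right)} \right)}\right) - 12381 = \left(10754273 + \left(- \frac{10}{3}\right)^{2}\right) - 12381 = \left(10754273 + \frac{100}{9}\right) - 12381 = \frac{96788557}{9} - 12381 = \frac{96677128}{9}$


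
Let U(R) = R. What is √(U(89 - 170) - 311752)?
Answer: I*√311833 ≈ 558.42*I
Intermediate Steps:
√(U(89 - 170) - 311752) = √((89 - 170) - 311752) = √(-81 - 311752) = √(-311833) = I*√311833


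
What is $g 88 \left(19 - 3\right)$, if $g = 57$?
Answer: $80256$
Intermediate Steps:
$g 88 \left(19 - 3\right) = 57 \cdot 88 \left(19 - 3\right) = 5016 \left(19 - 3\right) = 5016 \cdot 16 = 80256$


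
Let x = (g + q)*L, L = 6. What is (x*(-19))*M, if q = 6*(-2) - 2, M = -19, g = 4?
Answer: -21660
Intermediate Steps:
q = -14 (q = -12 - 2 = -14)
x = -60 (x = (4 - 14)*6 = -10*6 = -60)
(x*(-19))*M = -60*(-19)*(-19) = 1140*(-19) = -21660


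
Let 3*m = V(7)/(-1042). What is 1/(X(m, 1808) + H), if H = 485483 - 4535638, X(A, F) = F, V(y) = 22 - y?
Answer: -1/4048347 ≈ -2.4701e-7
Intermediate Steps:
m = -5/1042 (m = ((22 - 1*7)/(-1042))/3 = ((22 - 7)*(-1/1042))/3 = (15*(-1/1042))/3 = (1/3)*(-15/1042) = -5/1042 ≈ -0.0047985)
H = -4050155
1/(X(m, 1808) + H) = 1/(1808 - 4050155) = 1/(-4048347) = -1/4048347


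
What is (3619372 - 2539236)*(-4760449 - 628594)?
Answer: -5820899349848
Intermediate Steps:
(3619372 - 2539236)*(-4760449 - 628594) = 1080136*(-5389043) = -5820899349848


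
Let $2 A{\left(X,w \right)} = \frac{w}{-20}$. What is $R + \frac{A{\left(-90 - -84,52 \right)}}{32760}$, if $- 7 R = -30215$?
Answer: $\frac{108773999}{25200} \approx 4316.4$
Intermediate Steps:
$A{\left(X,w \right)} = - \frac{w}{40}$ ($A{\left(X,w \right)} = \frac{w \frac{1}{-20}}{2} = \frac{w \left(- \frac{1}{20}\right)}{2} = \frac{\left(- \frac{1}{20}\right) w}{2} = - \frac{w}{40}$)
$R = \frac{30215}{7}$ ($R = \left(- \frac{1}{7}\right) \left(-30215\right) = \frac{30215}{7} \approx 4316.4$)
$R + \frac{A{\left(-90 - -84,52 \right)}}{32760} = \frac{30215}{7} + \frac{\left(- \frac{1}{40}\right) 52}{32760} = \frac{30215}{7} - \frac{1}{25200} = \frac{108773999}{25200}$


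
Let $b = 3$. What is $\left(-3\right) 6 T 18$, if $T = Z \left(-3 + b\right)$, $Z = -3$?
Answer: $0$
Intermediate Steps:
$T = 0$ ($T = - 3 \left(-3 + 3\right) = \left(-3\right) 0 = 0$)
$\left(-3\right) 6 T 18 = \left(-3\right) 6 \cdot 0 \cdot 18 = \left(-18\right) 0 \cdot 18 = 0 \cdot 18 = 0$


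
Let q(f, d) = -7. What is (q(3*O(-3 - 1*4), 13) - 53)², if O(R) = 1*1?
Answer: 3600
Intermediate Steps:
O(R) = 1
(q(3*O(-3 - 1*4), 13) - 53)² = (-7 - 53)² = (-60)² = 3600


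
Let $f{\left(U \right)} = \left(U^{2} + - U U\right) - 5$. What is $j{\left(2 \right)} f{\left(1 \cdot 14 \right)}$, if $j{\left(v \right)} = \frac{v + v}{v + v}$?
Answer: $-5$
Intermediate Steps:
$f{\left(U \right)} = -5$ ($f{\left(U \right)} = \left(U^{2} - U^{2}\right) - 5 = 0 - 5 = -5$)
$j{\left(v \right)} = 1$ ($j{\left(v \right)} = \frac{2 v}{2 v} = 2 v \frac{1}{2 v} = 1$)
$j{\left(2 \right)} f{\left(1 \cdot 14 \right)} = 1 \left(-5\right) = -5$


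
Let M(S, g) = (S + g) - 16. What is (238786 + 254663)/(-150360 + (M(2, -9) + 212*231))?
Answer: -493449/101411 ≈ -4.8658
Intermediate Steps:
M(S, g) = -16 + S + g
(238786 + 254663)/(-150360 + (M(2, -9) + 212*231)) = (238786 + 254663)/(-150360 + ((-16 + 2 - 9) + 212*231)) = 493449/(-150360 + (-23 + 48972)) = 493449/(-150360 + 48949) = 493449/(-101411) = 493449*(-1/101411) = -493449/101411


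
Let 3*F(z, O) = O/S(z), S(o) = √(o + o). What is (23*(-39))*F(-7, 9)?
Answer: 2691*I*√14/14 ≈ 719.2*I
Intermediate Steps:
S(o) = √2*√o (S(o) = √(2*o) = √2*√o)
F(z, O) = O*√2/(6*√z) (F(z, O) = (O/((√2*√z)))/3 = (O*(√2/(2*√z)))/3 = (O*√2/(2*√z))/3 = O*√2/(6*√z))
(23*(-39))*F(-7, 9) = (23*(-39))*((⅙)*9*√2/√(-7)) = -299*9*√2*(-I*√7/7)/2 = -(-2691)*I*√14/14 = 2691*I*√14/14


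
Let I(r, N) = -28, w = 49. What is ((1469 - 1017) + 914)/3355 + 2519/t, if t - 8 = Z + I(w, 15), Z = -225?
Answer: -324663/32879 ≈ -9.8745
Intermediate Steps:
t = -245 (t = 8 + (-225 - 28) = 8 - 253 = -245)
((1469 - 1017) + 914)/3355 + 2519/t = ((1469 - 1017) + 914)/3355 + 2519/(-245) = (452 + 914)*(1/3355) + 2519*(-1/245) = 1366*(1/3355) - 2519/245 = 1366/3355 - 2519/245 = -324663/32879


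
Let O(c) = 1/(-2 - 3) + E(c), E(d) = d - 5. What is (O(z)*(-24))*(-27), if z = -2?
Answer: -23328/5 ≈ -4665.6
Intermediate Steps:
E(d) = -5 + d
O(c) = -26/5 + c (O(c) = 1/(-2 - 3) + (-5 + c) = 1/(-5) + (-5 + c) = -⅕ + (-5 + c) = -26/5 + c)
(O(z)*(-24))*(-27) = ((-26/5 - 2)*(-24))*(-27) = -36/5*(-24)*(-27) = (864/5)*(-27) = -23328/5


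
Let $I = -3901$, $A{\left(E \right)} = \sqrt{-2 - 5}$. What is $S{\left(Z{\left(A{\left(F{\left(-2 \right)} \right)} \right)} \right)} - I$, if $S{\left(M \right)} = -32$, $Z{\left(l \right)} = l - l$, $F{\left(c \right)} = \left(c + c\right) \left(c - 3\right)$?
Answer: $3869$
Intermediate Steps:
$F{\left(c \right)} = 2 c \left(-3 + c\right)$
$A{\left(E \right)} = i \sqrt{7}$ ($A{\left(E \right)} = \sqrt{-7} = i \sqrt{7}$)
$Z{\left(l \right)} = 0$
$S{\left(Z{\left(A{\left(F{\left(-2 \right)} \right)} \right)} \right)} - I = -32 - -3901 = -32 + 3901 = 3869$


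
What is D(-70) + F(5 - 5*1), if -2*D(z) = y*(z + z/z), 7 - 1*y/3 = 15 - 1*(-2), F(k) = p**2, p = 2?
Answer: -1031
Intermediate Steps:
F(k) = 4 (F(k) = 2**2 = 4)
y = -30 (y = 21 - 3*(15 - 1*(-2)) = 21 - 3*(15 + 2) = 21 - 3*17 = 21 - 51 = -30)
D(z) = 15 + 15*z (D(z) = -(-15)*(z + z/z) = -(-15)*(z + 1) = -(-15)*(1 + z) = -(-30 - 30*z)/2 = 15 + 15*z)
D(-70) + F(5 - 5*1) = (15 + 15*(-70)) + 4 = (15 - 1050) + 4 = -1035 + 4 = -1031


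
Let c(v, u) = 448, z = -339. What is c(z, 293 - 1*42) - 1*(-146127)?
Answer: 146575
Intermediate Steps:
c(z, 293 - 1*42) - 1*(-146127) = 448 - 1*(-146127) = 448 + 146127 = 146575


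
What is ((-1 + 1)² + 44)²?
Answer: 1936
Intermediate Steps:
((-1 + 1)² + 44)² = (0² + 44)² = (0 + 44)² = 44² = 1936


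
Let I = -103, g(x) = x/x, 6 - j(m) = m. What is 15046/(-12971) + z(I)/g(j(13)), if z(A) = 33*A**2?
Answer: 4541093141/12971 ≈ 3.5010e+5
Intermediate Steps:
j(m) = 6 - m
g(x) = 1
15046/(-12971) + z(I)/g(j(13)) = 15046/(-12971) + (33*(-103)**2)/1 = 15046*(-1/12971) + (33*10609)*1 = -15046/12971 + 350097*1 = -15046/12971 + 350097 = 4541093141/12971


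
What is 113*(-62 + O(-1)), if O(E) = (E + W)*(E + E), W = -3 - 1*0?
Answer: -6102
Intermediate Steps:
W = -3 (W = -3 + 0 = -3)
O(E) = 2*E*(-3 + E) (O(E) = (E - 3)*(E + E) = (-3 + E)*(2*E) = 2*E*(-3 + E))
113*(-62 + O(-1)) = 113*(-62 + 2*(-1)*(-3 - 1)) = 113*(-62 + 2*(-1)*(-4)) = 113*(-62 + 8) = 113*(-54) = -6102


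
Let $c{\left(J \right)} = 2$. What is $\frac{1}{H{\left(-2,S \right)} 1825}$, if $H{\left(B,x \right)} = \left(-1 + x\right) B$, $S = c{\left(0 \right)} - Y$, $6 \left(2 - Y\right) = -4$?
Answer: $\frac{3}{18250} \approx 0.00016438$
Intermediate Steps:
$Y = \frac{8}{3}$ ($Y = 2 - - \frac{2}{3} = 2 + \frac{2}{3} = \frac{8}{3} \approx 2.6667$)
$S = - \frac{2}{3}$ ($S = 2 - \frac{8}{3} = - \frac{2}{3} \approx -0.66667$)
$H{\left(B,x \right)} = B \left(-1 + x\right)$
$\frac{1}{H{\left(-2,S \right)} 1825} = \frac{1}{- 2 \left(-1 - \frac{2}{3}\right) 1825} = \frac{1}{\left(-2\right) \left(- \frac{5}{3}\right) 1825} = \frac{1}{\frac{10}{3} \cdot 1825} = \frac{1}{\frac{18250}{3}} = \frac{3}{18250}$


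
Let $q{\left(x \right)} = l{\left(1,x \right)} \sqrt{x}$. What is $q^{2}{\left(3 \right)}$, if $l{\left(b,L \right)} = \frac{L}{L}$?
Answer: $3$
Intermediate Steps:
$l{\left(b,L \right)} = 1$
$q{\left(x \right)} = \sqrt{x}$ ($q{\left(x \right)} = 1 \sqrt{x} = \sqrt{x}$)
$q^{2}{\left(3 \right)} = \left(\sqrt{3}\right)^{2} = 3$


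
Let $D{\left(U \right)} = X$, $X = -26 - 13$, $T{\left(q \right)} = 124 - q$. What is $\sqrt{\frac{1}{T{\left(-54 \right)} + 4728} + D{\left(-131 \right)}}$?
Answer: $\frac{i \sqrt{938679698}}{4906} \approx 6.245 i$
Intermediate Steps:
$X = -39$
$D{\left(U \right)} = -39$
$\sqrt{\frac{1}{T{\left(-54 \right)} + 4728} + D{\left(-131 \right)}} = \sqrt{\frac{1}{\left(124 - -54\right) + 4728} - 39} = \sqrt{\frac{1}{\left(124 + 54\right) + 4728} - 39} = \sqrt{\frac{1}{178 + 4728} - 39} = \sqrt{\frac{1}{4906} - 39} = \sqrt{- \frac{191333}{4906}} = \frac{i \sqrt{938679698}}{4906}$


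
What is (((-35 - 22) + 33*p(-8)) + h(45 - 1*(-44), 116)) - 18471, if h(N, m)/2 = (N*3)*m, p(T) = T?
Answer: 43152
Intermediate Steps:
h(N, m) = 6*N*m (h(N, m) = 2*((N*3)*m) = 2*((3*N)*m) = 2*(3*N*m) = 6*N*m)
(((-35 - 22) + 33*p(-8)) + h(45 - 1*(-44), 116)) - 18471 = (((-35 - 22) + 33*(-8)) + 6*(45 - 1*(-44))*116) - 18471 = ((-57 - 264) + 6*(45 + 44)*116) - 18471 = (-321 + 6*89*116) - 18471 = (-321 + 61944) - 18471 = 61623 - 18471 = 43152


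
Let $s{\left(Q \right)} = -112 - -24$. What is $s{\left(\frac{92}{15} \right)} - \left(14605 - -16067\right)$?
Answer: $-30760$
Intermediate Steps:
$s{\left(Q \right)} = -88$ ($s{\left(Q \right)} = -112 + 24 = -88$)
$s{\left(\frac{92}{15} \right)} - \left(14605 - -16067\right) = -88 - \left(14605 - -16067\right) = -88 - \left(14605 + 16067\right) = -88 - 30672 = -30760$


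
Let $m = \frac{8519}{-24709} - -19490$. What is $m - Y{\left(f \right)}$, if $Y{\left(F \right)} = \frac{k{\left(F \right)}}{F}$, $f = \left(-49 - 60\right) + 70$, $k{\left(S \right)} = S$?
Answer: $\frac{481545182}{24709} \approx 19489.0$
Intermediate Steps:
$f = -39$ ($f = -109 + 70 = -39$)
$Y{\left(F \right)} = 1$ ($Y{\left(F \right)} = \frac{F}{F} = 1$)
$m = \frac{481569891}{24709}$ ($m = 8519 \left(- \frac{1}{24709}\right) + 19490 = - \frac{8519}{24709} + 19490 = \frac{481569891}{24709} \approx 19490.0$)
$m - Y{\left(f \right)} = \frac{481569891}{24709} - 1 = \frac{481545182}{24709}$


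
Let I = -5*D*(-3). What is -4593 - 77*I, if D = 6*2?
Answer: -18453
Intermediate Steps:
D = 12
I = 180 (I = -5*12*(-3) = -60*(-3) = 180)
-4593 - 77*I = -4593 - 77*180 = -4593 - 13860 = -18453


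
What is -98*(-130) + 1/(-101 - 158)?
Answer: 3299659/259 ≈ 12740.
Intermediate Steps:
-98*(-130) + 1/(-101 - 158) = 12740 + 1/(-259) = 12740 - 1/259 = 3299659/259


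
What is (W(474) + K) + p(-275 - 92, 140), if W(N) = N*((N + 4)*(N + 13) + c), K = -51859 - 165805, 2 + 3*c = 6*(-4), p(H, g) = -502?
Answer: 110118290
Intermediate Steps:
c = -26/3 (c = -⅔ + (6*(-4))/3 = -⅔ + (⅓)*(-24) = -⅔ - 8 = -26/3 ≈ -8.6667)
K = -217664
W(N) = N*(-26/3 + (4 + N)*(13 + N)) (W(N) = N*((N + 4)*(N + 13) - 26/3) = N*((4 + N)*(13 + N) - 26/3) = N*(-26/3 + (4 + N)*(13 + N)))
(W(474) + K) + p(-275 - 92, 140) = ((⅓)*474*(130 + 3*474² + 51*474) - 217664) - 502 = ((⅓)*474*(130 + 3*224676 + 24174) - 217664) - 502 = ((⅓)*474*(130 + 674028 + 24174) - 217664) - 502 = ((⅓)*474*698332 - 217664) - 502 = (110336456 - 217664) - 502 = 110118792 - 502 = 110118290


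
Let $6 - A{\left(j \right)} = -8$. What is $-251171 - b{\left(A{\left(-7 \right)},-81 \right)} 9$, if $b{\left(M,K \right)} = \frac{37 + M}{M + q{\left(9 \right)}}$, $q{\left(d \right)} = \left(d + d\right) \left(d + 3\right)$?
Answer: $- \frac{57769789}{230} \approx -2.5117 \cdot 10^{5}$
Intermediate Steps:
$q{\left(d \right)} = 2 d \left(3 + d\right)$
$A{\left(j \right)} = 14$ ($A{\left(j \right)} = 6 - -8 = 6 + 8 = 14$)
$b{\left(M,K \right)} = \frac{37 + M}{216 + M}$ ($b{\left(M,K \right)} = \frac{37 + M}{M + 2 \cdot 9 \left(3 + 9\right)} = \frac{37 + M}{M + 2 \cdot 9 \cdot 12} = \frac{37 + M}{M + 216} = \frac{37 + M}{216 + M}$)
$-251171 - b{\left(A{\left(-7 \right)},-81 \right)} 9 = -251171 - \frac{37 + 14}{216 + 14} \cdot 9 = -251171 - \frac{1}{230} \cdot 51 \cdot 9 = -251171 - \frac{51}{230} \cdot 9 = -251171 - \frac{459}{230} = - \frac{57769789}{230}$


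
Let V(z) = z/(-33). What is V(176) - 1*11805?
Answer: -35431/3 ≈ -11810.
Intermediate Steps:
V(z) = -z/33 (V(z) = z*(-1/33) = -z/33)
V(176) - 1*11805 = -1/33*176 - 1*11805 = -16/3 - 11805 = -35431/3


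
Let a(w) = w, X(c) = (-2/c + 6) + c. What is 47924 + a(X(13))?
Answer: 623257/13 ≈ 47943.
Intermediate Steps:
X(c) = 6 + c - 2/c (X(c) = (6 - 2/c) + c = 6 + c - 2/c)
47924 + a(X(13)) = 47924 + (6 + 13 - 2/13) = 47924 + 245/13 = 623257/13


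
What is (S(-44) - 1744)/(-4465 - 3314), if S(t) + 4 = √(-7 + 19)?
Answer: 1748/7779 - 2*√3/7779 ≈ 0.22426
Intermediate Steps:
S(t) = -4 + 2*√3 (S(t) = -4 + √(-7 + 19) = -4 + √12 = -4 + 2*√3)
(S(-44) - 1744)/(-4465 - 3314) = ((-4 + 2*√3) - 1744)/(-4465 - 3314) = (-1748 + 2*√3)/(-7779) = (-1748 + 2*√3)*(-1/7779) = 1748/7779 - 2*√3/7779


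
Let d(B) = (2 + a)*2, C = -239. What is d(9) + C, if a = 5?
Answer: -225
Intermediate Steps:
d(B) = 14 (d(B) = (2 + 5)*2 = 7*2 = 14)
d(9) + C = 14 - 239 = -225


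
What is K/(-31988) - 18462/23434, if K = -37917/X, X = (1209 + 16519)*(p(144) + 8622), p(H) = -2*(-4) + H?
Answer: -4175423412520557/5299906467092992 ≈ -0.78783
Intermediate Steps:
p(H) = 8 + H
X = 155545472 (X = (1209 + 16519)*((8 + 144) + 8622) = 17728*(152 + 8622) = 17728*8774 = 155545472)
K = -37917/155545472 ≈ -0.00024377
K/(-31988) - 18462/23434 = -37917/155545472/(-31988) - 18462/23434 = -37917/155545472*(-1/31988) - 18462*1/23434 = 3447/452326232576 - 9231/11717 = -4175423412520557/5299906467092992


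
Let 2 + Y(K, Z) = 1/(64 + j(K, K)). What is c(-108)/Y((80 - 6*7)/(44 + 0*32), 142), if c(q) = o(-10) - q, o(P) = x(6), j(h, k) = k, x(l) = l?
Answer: -27113/472 ≈ -57.443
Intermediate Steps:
o(P) = 6
Y(K, Z) = -2 + 1/(64 + K)
c(q) = 6 - q
c(-108)/Y((80 - 6*7)/(44 + 0*32), 142) = (6 - 1*(-108))/(((-127 - 2*(80 - 6*7)/(44 + 0*32))/(64 + (80 - 6*7)/(44 + 0*32)))) = (6 + 108)/(((-127 - 2*(80 - 42)/(44 + 0))/(64 + (80 - 42)/(44 + 0)))) = 114/(((-127 - 76/44)/(64 + 38/44))) = 114/(((-127 - 76/44)/(64 + 38*(1/44)))) = 114/(((-127 - 2*19/22)/(64 + 19/22))) = 114/(((-127 - 19/11)/(1427/22))) = 114/(((22/1427)*(-1416/11))) = 114/(-2832/1427) = 114*(-1427/2832) = -27113/472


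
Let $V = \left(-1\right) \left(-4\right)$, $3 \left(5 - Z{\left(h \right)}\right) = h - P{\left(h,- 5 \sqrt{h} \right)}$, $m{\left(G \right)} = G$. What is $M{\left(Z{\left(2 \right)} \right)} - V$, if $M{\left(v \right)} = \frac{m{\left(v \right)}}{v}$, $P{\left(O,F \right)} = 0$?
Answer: $-3$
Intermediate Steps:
$Z{\left(h \right)} = 5 - \frac{h}{3}$ ($Z{\left(h \right)} = 5 - \frac{h - 0}{3} = 5 - \frac{h + 0}{3} = 5 - \frac{h}{3}$)
$M{\left(v \right)} = 1$ ($M{\left(v \right)} = \frac{v}{v} = 1$)
$V = 4$
$M{\left(Z{\left(2 \right)} \right)} - V = 1 - 4 = -3$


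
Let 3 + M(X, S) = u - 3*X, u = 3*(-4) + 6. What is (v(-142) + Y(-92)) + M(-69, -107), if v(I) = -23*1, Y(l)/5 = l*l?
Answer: 42495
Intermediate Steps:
Y(l) = 5*l² (Y(l) = 5*(l*l) = 5*l²)
u = -6 (u = -12 + 6 = -6)
M(X, S) = -9 - 3*X (M(X, S) = -3 + (-6 - 3*X) = -9 - 3*X)
v(I) = -23
(v(-142) + Y(-92)) + M(-69, -107) = (-23 + 5*(-92)²) + (-9 - 3*(-69)) = (-23 + 5*8464) + (-9 + 207) = (-23 + 42320) + 198 = 42297 + 198 = 42495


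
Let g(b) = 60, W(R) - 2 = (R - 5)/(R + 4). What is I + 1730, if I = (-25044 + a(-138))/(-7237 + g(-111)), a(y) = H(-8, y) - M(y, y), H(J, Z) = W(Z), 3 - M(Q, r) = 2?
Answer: 1667127759/961718 ≈ 1733.5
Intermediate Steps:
W(R) = 2 + (-5 + R)/(4 + R) (W(R) = 2 + (R - 5)/(R + 4) = 2 + (-5 + R)/(4 + R))
M(Q, r) = 1 (M(Q, r) = 3 - 1*2 = 3 - 2 = 1)
H(J, Z) = 3*(1 + Z)/(4 + Z)
a(y) = -1 + 3*(1 + y)/(4 + y) (a(y) = 3*(1 + y)/(4 + y) - 1*1 = 3*(1 + y)/(4 + y) - 1 = -1 + 3*(1 + y)/(4 + y))
I = 3355619/961718 (I = (-25044 + (-1 + 2*(-138))/(4 - 138))/(-7237 + 60) = (-25044 + (-1 - 276)/(-134))/(-7177) = (-25044 - 1/134*(-277))*(-1/7177) = (-25044 + 277/134)*(-1/7177) = -3355619/134*(-1/7177) = 3355619/961718 ≈ 3.4892)
I + 1730 = 3355619/961718 + 1730 = 1667127759/961718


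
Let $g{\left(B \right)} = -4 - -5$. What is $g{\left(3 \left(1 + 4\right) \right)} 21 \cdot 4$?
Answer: $84$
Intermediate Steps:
$g{\left(B \right)} = 1$ ($g{\left(B \right)} = -4 + 5 = 1$)
$g{\left(3 \left(1 + 4\right) \right)} 21 \cdot 4 = 1 \cdot 21 \cdot 4 = 21 \cdot 4 = 84$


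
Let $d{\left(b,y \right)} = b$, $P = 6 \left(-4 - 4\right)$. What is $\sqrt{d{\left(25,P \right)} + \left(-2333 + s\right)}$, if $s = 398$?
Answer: $i \sqrt{1910} \approx 43.704 i$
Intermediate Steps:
$P = -48$ ($P = 6 \left(-8\right) = -48$)
$\sqrt{d{\left(25,P \right)} + \left(-2333 + s\right)} = \sqrt{25 + \left(-2333 + 398\right)} = \sqrt{25 - 1935} = \sqrt{-1910} = i \sqrt{1910}$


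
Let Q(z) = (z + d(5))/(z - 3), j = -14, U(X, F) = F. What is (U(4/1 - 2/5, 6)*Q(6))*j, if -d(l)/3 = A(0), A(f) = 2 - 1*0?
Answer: 0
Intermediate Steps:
A(f) = 2 (A(f) = 2 + 0 = 2)
d(l) = -6 (d(l) = -3*2 = -6)
Q(z) = (-6 + z)/(-3 + z) (Q(z) = (z - 6)/(z - 3) = (-6 + z)/(-3 + z))
(U(4/1 - 2/5, 6)*Q(6))*j = (6*((-6 + 6)/(-3 + 6)))*(-14) = (6*(0/3))*(-14) = (6*((⅓)*0))*(-14) = (6*0)*(-14) = 0*(-14) = 0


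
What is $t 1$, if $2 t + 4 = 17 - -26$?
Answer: $\frac{39}{2} \approx 19.5$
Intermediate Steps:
$t = \frac{39}{2}$ ($t = -2 + \frac{17 - -26}{2} = -2 + \frac{17 + 26}{2} = -2 + \frac{1}{2} \cdot 43 = -2 + \frac{43}{2} = \frac{39}{2} \approx 19.5$)
$t 1 = \frac{39}{2} \cdot 1 = \frac{39}{2}$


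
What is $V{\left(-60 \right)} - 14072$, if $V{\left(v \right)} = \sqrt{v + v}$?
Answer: $-14072 + 2 i \sqrt{30} \approx -14072.0 + 10.954 i$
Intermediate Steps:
$V{\left(v \right)} = \sqrt{2} \sqrt{v}$ ($V{\left(v \right)} = \sqrt{2 v} = \sqrt{2} \sqrt{v}$)
$V{\left(-60 \right)} - 14072 = \sqrt{2} \sqrt{-60} - 14072 = \sqrt{2} \cdot 2 i \sqrt{15} - 14072 = 2 i \sqrt{30} - 14072 = -14072 + 2 i \sqrt{30}$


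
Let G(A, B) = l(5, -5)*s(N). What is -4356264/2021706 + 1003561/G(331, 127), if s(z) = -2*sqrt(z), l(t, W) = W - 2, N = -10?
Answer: -25036/11619 - 1003561*I*sqrt(10)/140 ≈ -2.1547 - 22668.0*I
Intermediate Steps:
l(t, W) = -2 + W
G(A, B) = 14*I*sqrt(10) (G(A, B) = (-2 - 5)*(-2*I*sqrt(10)) = -(-14)*I*sqrt(10) = 14*I*sqrt(10))
-4356264/2021706 + 1003561/G(331, 127) = -4356264/2021706 + 1003561/((14*I*sqrt(10))) = -4356264*1/2021706 + 1003561*(-I*sqrt(10)/140) = -25036/11619 - 1003561*I*sqrt(10)/140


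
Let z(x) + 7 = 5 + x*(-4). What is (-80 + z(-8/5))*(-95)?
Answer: 7182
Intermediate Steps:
z(x) = -2 - 4*x (z(x) = -7 + (5 + x*(-4)) = -7 + (5 - 4*x) = -2 - 4*x)
(-80 + z(-8/5))*(-95) = (-80 + (-2 - (-32)/5))*(-95) = (-80 + (-2 - 4*(-8/5)))*(-95) = (-80 + (-2 + 32/5))*(-95) = (-80 + 22/5)*(-95) = -378/5*(-95) = 7182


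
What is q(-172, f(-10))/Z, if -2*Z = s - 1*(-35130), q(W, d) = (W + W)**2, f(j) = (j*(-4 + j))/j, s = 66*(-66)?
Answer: -118336/15387 ≈ -7.6907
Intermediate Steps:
s = -4356
f(j) = -4 + j
q(W, d) = 4*W**2 (q(W, d) = (2*W)**2 = 4*W**2)
Z = -15387 (Z = -(-4356 - 1*(-35130))/2 = -(-4356 + 35130)/2 = -1/2*30774 = -15387)
q(-172, f(-10))/Z = (4*(-172)**2)/(-15387) = (4*29584)*(-1/15387) = 118336*(-1/15387) = -118336/15387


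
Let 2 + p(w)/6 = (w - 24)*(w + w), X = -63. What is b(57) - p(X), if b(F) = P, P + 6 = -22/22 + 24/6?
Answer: -65763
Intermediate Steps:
p(w) = -12 + 12*w*(-24 + w) (p(w) = -12 + 6*((w - 24)*(w + w)) = -12 + 6*((-24 + w)*(2*w)) = -12 + 6*(2*w*(-24 + w)) = -12 + 12*w*(-24 + w))
P = -3 (P = -6 + (-22/22 + 24/6) = -6 + (-22*1/22 + 24*(1/6)) = -6 + (-1 + 4) = -6 + 3 = -3)
b(F) = -3
b(57) - p(X) = -3 - (-12 - 288*(-63) + 12*(-63)**2) = -3 - (-12 + 18144 + 12*3969) = -3 - (-12 + 18144 + 47628) = -3 - 1*65760 = -3 - 65760 = -65763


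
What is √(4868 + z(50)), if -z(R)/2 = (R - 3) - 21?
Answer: 4*√301 ≈ 69.397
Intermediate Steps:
z(R) = 48 - 2*R (z(R) = -2*((R - 3) - 21) = -2*((-3 + R) - 21) = -2*(-24 + R) = 48 - 2*R)
√(4868 + z(50)) = √(4868 + (48 - 2*50)) = √(4868 + (48 - 100)) = √(4868 - 52) = √4816 = 4*√301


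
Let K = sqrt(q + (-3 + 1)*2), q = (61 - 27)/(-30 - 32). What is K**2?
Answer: -141/31 ≈ -4.5484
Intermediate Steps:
q = -17/31 (q = 34/(-62) = 34*(-1/62) = -17/31 ≈ -0.54839)
K = I*sqrt(4371)/31 (K = sqrt(-17/31 + (-3 + 1)*2) = sqrt(-17/31 - 2*2) = sqrt(-17/31 - 4) = sqrt(-141/31) = I*sqrt(4371)/31 ≈ 2.1327*I)
K**2 = (I*sqrt(4371)/31)**2 = -141/31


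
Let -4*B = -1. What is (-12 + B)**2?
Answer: 2209/16 ≈ 138.06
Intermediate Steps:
B = 1/4 (B = -1/4*(-1) = 1/4 ≈ 0.25000)
(-12 + B)**2 = (-12 + 1/4)**2 = (-47/4)**2 = 2209/16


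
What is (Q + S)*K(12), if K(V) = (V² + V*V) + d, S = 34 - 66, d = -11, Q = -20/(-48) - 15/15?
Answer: -108307/12 ≈ -9025.6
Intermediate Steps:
Q = -7/12 (Q = -20*(-1/48) - 15*1/15 = 5/12 - 1 = -7/12 ≈ -0.58333)
S = -32
K(V) = -11 + 2*V² (K(V) = (V² + V*V) - 11 = (V² + V²) - 11 = 2*V² - 11 = -11 + 2*V²)
(Q + S)*K(12) = (-7/12 - 32)*(-11 + 2*12²) = -391*(-11 + 2*144)/12 = -391*(-11 + 288)/12 = -391/12*277 = -108307/12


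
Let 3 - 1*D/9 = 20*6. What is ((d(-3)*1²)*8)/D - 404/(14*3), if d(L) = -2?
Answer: -70790/7371 ≈ -9.6039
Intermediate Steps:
D = -1053 (D = 27 - 180*6 = 27 - 9*120 = 27 - 1080 = -1053)
((d(-3)*1²)*8)/D - 404/(14*3) = (-2*1²*8)/(-1053) - 404/(14*3) = (-2*1*8)*(-1/1053) - 404/42 = -2*8*(-1/1053) - 404*1/42 = -16*(-1/1053) - 202/21 = 16/1053 - 202/21 = -70790/7371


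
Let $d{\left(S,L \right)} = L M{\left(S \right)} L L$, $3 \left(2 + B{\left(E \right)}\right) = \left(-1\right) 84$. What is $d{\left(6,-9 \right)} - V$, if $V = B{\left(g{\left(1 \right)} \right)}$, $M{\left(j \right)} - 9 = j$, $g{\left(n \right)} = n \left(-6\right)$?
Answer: $-10905$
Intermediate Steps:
$g{\left(n \right)} = - 6 n$
$M{\left(j \right)} = 9 + j$
$B{\left(E \right)} = -30$ ($B{\left(E \right)} = -2 + \frac{\left(-1\right) 84}{3} = -2 + \frac{1}{3} \left(-84\right) = -2 - 28 = -30$)
$d{\left(S,L \right)} = L^{3} \left(9 + S\right)$ ($d{\left(S,L \right)} = L \left(9 + S\right) L L = L^{2} \left(9 + S\right) L = L^{3} \left(9 + S\right)$)
$V = -30$
$d{\left(6,-9 \right)} - V = \left(-9\right)^{3} \left(9 + 6\right) - -30 = \left(-729\right) 15 + 30 = -10935 + 30 = -10905$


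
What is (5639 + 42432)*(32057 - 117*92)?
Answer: 1023575803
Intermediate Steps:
(5639 + 42432)*(32057 - 117*92) = 48071*(32057 - 10764) = 48071*21293 = 1023575803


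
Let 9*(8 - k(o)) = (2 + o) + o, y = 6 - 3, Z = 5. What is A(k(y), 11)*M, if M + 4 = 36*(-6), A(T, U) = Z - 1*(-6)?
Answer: -2420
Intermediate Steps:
y = 3
k(o) = 70/9 - 2*o/9 (k(o) = 8 - ((2 + o) + o)/9 = 8 - (2 + 2*o)/9 = 8 + (-2/9 - 2*o/9) = 70/9 - 2*o/9)
A(T, U) = 11 (A(T, U) = 5 - 1*(-6) = 5 + 6 = 11)
M = -220 (M = -4 + 36*(-6) = -4 - 216 = -220)
A(k(y), 11)*M = 11*(-220) = -2420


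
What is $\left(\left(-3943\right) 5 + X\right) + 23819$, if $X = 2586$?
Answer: $6690$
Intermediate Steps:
$\left(\left(-3943\right) 5 + X\right) + 23819 = \left(\left(-3943\right) 5 + 2586\right) + 23819 = \left(-19715 + 2586\right) + 23819 = -17129 + 23819 = 6690$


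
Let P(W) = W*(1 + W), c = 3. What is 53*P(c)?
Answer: 636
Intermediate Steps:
53*P(c) = 53*(3*(1 + 3)) = 53*(3*4) = 53*12 = 636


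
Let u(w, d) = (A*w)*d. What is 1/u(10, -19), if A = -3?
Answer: 1/570 ≈ 0.0017544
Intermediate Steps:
u(w, d) = -3*d*w (u(w, d) = (-3*w)*d = -3*d*w)
1/u(10, -19) = 1/(-3*(-19)*10) = 1/570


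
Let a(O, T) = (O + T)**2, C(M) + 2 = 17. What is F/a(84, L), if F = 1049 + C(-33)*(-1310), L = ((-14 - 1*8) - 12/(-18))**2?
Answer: -1506681/23541904 ≈ -0.064000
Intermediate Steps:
C(M) = 15 (C(M) = -2 + 17 = 15)
L = 4096/9 (L = ((-14 - 8) - 12*(-1/18))**2 = (-22 + 2/3)**2 = (-64/3)**2 = 4096/9 ≈ 455.11)
F = -18601 (F = 1049 + 15*(-1310) = 1049 - 19650 = -18601)
F/a(84, L) = -18601/(84 + 4096/9)**2 = -18601/((4852/9)**2) = -18601/23541904/81 = -18601*81/23541904 = -1506681/23541904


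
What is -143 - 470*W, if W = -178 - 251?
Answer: 201487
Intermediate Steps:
W = -429
-143 - 470*W = -143 - 470*(-429) = -143 + 201630 = 201487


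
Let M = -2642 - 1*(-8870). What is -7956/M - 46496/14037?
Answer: -11145985/2428401 ≈ -4.5898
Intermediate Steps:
M = 6228 (M = -2642 + 8870 = 6228)
-7956/M - 46496/14037 = -7956/6228 - 46496/14037 = -7956*1/6228 - 46496*1/14037 = -221/173 - 46496/14037 = -11145985/2428401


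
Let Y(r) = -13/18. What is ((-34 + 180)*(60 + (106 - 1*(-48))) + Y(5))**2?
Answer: 316270139641/324 ≈ 9.7614e+8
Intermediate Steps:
Y(r) = -13/18 (Y(r) = -13*1/18 = -13/18)
((-34 + 180)*(60 + (106 - 1*(-48))) + Y(5))**2 = ((-34 + 180)*(60 + (106 - 1*(-48))) - 13/18)**2 = (146*(60 + (106 + 48)) - 13/18)**2 = (146*(60 + 154) - 13/18)**2 = (146*214 - 13/18)**2 = (31244 - 13/18)**2 = (562379/18)**2 = 316270139641/324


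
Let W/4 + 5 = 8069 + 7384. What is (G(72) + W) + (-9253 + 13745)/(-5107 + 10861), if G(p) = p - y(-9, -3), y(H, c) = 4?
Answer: 177973466/2877 ≈ 61861.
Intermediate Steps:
W = 61792 (W = -20 + 4*(8069 + 7384) = -20 + 4*15453 = -20 + 61812 = 61792)
G(p) = -4 + p (G(p) = p - 1*4 = p - 4 = -4 + p)
(G(72) + W) + (-9253 + 13745)/(-5107 + 10861) = ((-4 + 72) + 61792) + (-9253 + 13745)/(-5107 + 10861) = (68 + 61792) + 4492/5754 = 61860 + 4492*(1/5754) = 61860 + 2246/2877 = 177973466/2877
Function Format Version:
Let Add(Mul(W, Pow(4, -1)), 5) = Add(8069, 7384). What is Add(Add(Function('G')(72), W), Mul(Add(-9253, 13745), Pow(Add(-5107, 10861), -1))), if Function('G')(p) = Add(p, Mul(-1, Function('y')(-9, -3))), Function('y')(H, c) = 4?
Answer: Rational(177973466, 2877) ≈ 61861.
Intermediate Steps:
W = 61792 (W = Add(-20, Mul(4, Add(8069, 7384))) = Add(-20, Mul(4, 15453)) = Add(-20, 61812) = 61792)
Function('G')(p) = Add(-4, p) (Function('G')(p) = Add(p, Mul(-1, 4)) = Add(p, -4) = Add(-4, p))
Add(Add(Function('G')(72), W), Mul(Add(-9253, 13745), Pow(Add(-5107, 10861), -1))) = Add(Add(Add(-4, 72), 61792), Mul(Add(-9253, 13745), Pow(Add(-5107, 10861), -1))) = Add(Add(68, 61792), Mul(4492, Pow(5754, -1))) = Add(61860, Mul(4492, Rational(1, 5754))) = Add(61860, Rational(2246, 2877)) = Rational(177973466, 2877)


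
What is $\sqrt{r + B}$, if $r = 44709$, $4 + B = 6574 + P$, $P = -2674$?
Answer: $\sqrt{48605} \approx 220.47$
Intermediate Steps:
$B = 3896$ ($B = -4 + \left(6574 - 2674\right) = -4 + 3900 = 3896$)
$\sqrt{r + B} = \sqrt{44709 + 3896} = \sqrt{48605}$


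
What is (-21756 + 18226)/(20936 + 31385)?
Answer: -3530/52321 ≈ -0.067468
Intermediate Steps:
(-21756 + 18226)/(20936 + 31385) = -3530/52321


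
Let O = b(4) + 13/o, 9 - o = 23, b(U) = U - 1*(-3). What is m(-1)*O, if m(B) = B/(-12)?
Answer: 85/168 ≈ 0.50595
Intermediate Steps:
b(U) = 3 + U (b(U) = U + 3 = 3 + U)
o = -14 (o = 9 - 1*23 = 9 - 23 = -14)
m(B) = -B/12 (m(B) = B*(-1/12) = -B/12)
O = 85/14 (O = (3 + 4) + 13/(-14) = 7 + 13*(-1/14) = 7 - 13/14 = 85/14 ≈ 6.0714)
m(-1)*O = -1/12*(-1)*(85/14) = (1/12)*(85/14) = 85/168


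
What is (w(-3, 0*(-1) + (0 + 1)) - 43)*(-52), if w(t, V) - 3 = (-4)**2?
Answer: 1248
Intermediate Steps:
w(t, V) = 19 (w(t, V) = 3 + (-4)**2 = 3 + 16 = 19)
(w(-3, 0*(-1) + (0 + 1)) - 43)*(-52) = (19 - 43)*(-52) = -24*(-52) = 1248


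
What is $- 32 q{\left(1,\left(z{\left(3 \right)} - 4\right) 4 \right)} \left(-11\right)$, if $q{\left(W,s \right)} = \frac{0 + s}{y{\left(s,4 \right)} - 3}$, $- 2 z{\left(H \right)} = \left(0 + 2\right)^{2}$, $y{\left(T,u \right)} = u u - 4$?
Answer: $- \frac{2816}{3} \approx -938.67$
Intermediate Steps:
$y{\left(T,u \right)} = -4 + u^{2}$ ($y{\left(T,u \right)} = u^{2} - 4 = -4 + u^{2}$)
$z{\left(H \right)} = -2$ ($z{\left(H \right)} = - \frac{\left(0 + 2\right)^{2}}{2} = - \frac{2^{2}}{2} = \left(- \frac{1}{2}\right) 4 = -2$)
$q{\left(W,s \right)} = \frac{s}{9}$ ($q{\left(W,s \right)} = \frac{0 + s}{\left(-4 + 4^{2}\right) - 3} = \frac{s}{\left(-4 + 16\right) - 3} = \frac{s}{12 - 3} = \frac{s}{9}$)
$- 32 q{\left(1,\left(z{\left(3 \right)} - 4\right) 4 \right)} \left(-11\right) = - 32 \frac{\left(-2 - 4\right) 4}{9} \left(-11\right) = - 32 \frac{\left(-6\right) 4}{9} \left(-11\right) = - 32 \cdot \frac{1}{9} \left(-24\right) \left(-11\right) = \left(-32\right) \left(- \frac{8}{3}\right) \left(-11\right) = \frac{256}{3} \left(-11\right) = - \frac{2816}{3}$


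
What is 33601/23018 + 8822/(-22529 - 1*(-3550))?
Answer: 434648583/436858622 ≈ 0.99494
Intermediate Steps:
33601/23018 + 8822/(-22529 - 1*(-3550)) = 33601*(1/23018) + 8822/(-22529 + 3550) = 33601/23018 + 8822/(-18979) = 33601/23018 + 8822*(-1/18979) = 33601/23018 - 8822/18979 = 434648583/436858622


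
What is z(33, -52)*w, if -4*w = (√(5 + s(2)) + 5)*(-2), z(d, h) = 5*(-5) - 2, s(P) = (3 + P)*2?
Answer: -135/2 - 27*√15/2 ≈ -119.79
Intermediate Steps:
s(P) = 6 + 2*P
z(d, h) = -27 (z(d, h) = -25 - 2 = -27)
w = 5/2 + √15/2 (w = -(√(5 + (6 + 2*2)) + 5)*(-2)/4 = -(√(5 + (6 + 4)) + 5)*(-2)/4 = -(√(5 + 10) + 5)*(-2)/4 = -(√15 + 5)*(-2)/4 = -(5 + √15)*(-2)/4 = -(-10 - 2*√15)/4 = 5/2 + √15/2 ≈ 4.4365)
z(33, -52)*w = -27*(5/2 + √15/2) = -135/2 - 27*√15/2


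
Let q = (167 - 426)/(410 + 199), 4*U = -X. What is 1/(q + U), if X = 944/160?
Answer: -3480/6613 ≈ -0.52624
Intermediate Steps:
X = 59/10 (X = 944*(1/160) = 59/10 ≈ 5.9000)
U = -59/40 (U = (-1*59/10)/4 = (¼)*(-59/10) = -59/40 ≈ -1.4750)
q = -37/87 (q = -259/609 = -259*1/609 = -37/87 ≈ -0.42529)
1/(q + U) = 1/(-37/87 - 59/40) = 1/(-6613/3480) = -3480/6613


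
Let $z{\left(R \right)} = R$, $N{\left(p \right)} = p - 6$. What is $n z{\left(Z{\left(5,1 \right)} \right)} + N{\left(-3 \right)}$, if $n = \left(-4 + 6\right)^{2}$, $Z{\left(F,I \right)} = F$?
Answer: $11$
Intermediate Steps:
$N{\left(p \right)} = -6 + p$
$n = 4$ ($n = 2^{2} = 4$)
$n z{\left(Z{\left(5,1 \right)} \right)} + N{\left(-3 \right)} = 4 \cdot 5 - 9 = 20 - 9 = 11$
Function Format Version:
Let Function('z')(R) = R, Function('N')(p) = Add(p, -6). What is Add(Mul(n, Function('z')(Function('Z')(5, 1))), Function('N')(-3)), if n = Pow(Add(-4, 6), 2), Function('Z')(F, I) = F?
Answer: 11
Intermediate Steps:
Function('N')(p) = Add(-6, p)
n = 4 (n = Pow(2, 2) = 4)
Add(Mul(n, Function('z')(Function('Z')(5, 1))), Function('N')(-3)) = Add(Mul(4, 5), Add(-6, -3)) = Add(20, -9) = 11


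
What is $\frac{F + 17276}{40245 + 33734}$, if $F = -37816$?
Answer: $- \frac{20540}{73979} \approx -0.27765$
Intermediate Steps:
$\frac{F + 17276}{40245 + 33734} = \frac{-37816 + 17276}{40245 + 33734} = - \frac{20540}{73979}$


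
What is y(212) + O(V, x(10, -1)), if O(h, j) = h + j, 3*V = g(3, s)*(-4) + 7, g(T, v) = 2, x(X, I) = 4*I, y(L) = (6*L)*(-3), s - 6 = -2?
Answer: -11461/3 ≈ -3820.3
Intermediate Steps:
s = 4 (s = 6 - 2 = 4)
y(L) = -18*L
V = -⅓ (V = (2*(-4) + 7)/3 = (-8 + 7)/3 = (⅓)*(-1) = -⅓ ≈ -0.33333)
y(212) + O(V, x(10, -1)) = -18*212 + (-⅓ + 4*(-1)) = -3816 + (-⅓ - 4) = -3816 - 13/3 = -11461/3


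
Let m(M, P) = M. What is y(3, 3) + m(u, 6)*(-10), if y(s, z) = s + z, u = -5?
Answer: 56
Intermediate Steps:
y(3, 3) + m(u, 6)*(-10) = (3 + 3) - 5*(-10) = 6 + 50 = 56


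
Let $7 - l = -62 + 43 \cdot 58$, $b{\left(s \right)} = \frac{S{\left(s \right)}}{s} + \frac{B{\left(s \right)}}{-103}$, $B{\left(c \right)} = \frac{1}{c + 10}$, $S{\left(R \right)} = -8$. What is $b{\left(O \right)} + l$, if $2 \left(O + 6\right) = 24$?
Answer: $- \frac{11995795}{4944} \approx -2426.3$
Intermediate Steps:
$O = 6$ ($O = -6 + \frac{1}{2} \cdot 24 = -6 + 12 = 6$)
$B{\left(c \right)} = \frac{1}{10 + c}$
$b{\left(s \right)} = - \frac{8}{s} - \frac{1}{103 \left(10 + s\right)}$ ($b{\left(s \right)} = - \frac{8}{s} + \frac{1}{\left(10 + s\right) \left(-103\right)} = - \frac{8}{s} + \frac{1}{10 + s} \left(- \frac{1}{103}\right) = - \frac{8}{s} - \frac{1}{103 \left(10 + s\right)}$)
$l = -2425$ ($l = 7 - \left(-62 + 43 \cdot 58\right) = 7 - \left(-62 + 2494\right) = 7 - 2432 = -2425$)
$b{\left(O \right)} + l = \frac{5 \left(-1648 - 990\right)}{103 \cdot 6 \left(10 + 6\right)} - 2425 = \frac{5}{103} \cdot \frac{1}{6} \cdot \frac{1}{16} \left(-1648 - 990\right) - 2425 = \frac{5}{103} \cdot \frac{1}{6} \cdot \frac{1}{16} \left(-2638\right) - 2425 = - \frac{6595}{4944} - 2425 = - \frac{11995795}{4944}$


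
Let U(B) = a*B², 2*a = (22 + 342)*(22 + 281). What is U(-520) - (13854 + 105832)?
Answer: 14911358714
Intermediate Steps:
a = 55146 (a = ((22 + 342)*(22 + 281))/2 = (364*303)/2 = (½)*110292 = 55146)
U(B) = 55146*B²
U(-520) - (13854 + 105832) = 55146*(-520)² - (13854 + 105832) = 55146*270400 - 1*119686 = 14911478400 - 119686 = 14911358714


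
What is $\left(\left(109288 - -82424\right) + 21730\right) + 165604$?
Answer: $379046$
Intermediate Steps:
$\left(\left(109288 - -82424\right) + 21730\right) + 165604 = \left(\left(109288 + 82424\right) + 21730\right) + 165604 = \left(191712 + 21730\right) + 165604 = 213442 + 165604 = 379046$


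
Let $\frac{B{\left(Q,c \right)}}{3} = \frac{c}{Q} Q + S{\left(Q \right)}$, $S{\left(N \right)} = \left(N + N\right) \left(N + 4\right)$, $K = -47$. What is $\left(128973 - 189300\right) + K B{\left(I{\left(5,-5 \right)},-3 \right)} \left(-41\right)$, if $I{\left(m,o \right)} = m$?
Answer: $442620$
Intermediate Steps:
$S{\left(N \right)} = 2 N \left(4 + N\right)$
$B{\left(Q,c \right)} = 3 c + 6 Q \left(4 + Q\right)$ ($B{\left(Q,c \right)} = 3 \left(\frac{c}{Q} Q + 2 Q \left(4 + Q\right)\right) = 3 \left(c + 2 Q \left(4 + Q\right)\right) = 3 c + 6 Q \left(4 + Q\right)$)
$\left(128973 - 189300\right) + K B{\left(I{\left(5,-5 \right)},-3 \right)} \left(-41\right) = \left(128973 - 189300\right) + - 47 \left(3 \left(-3\right) + 6 \cdot 5 \left(4 + 5\right)\right) \left(-41\right) = -60327 + - 47 \left(-9 + 6 \cdot 5 \cdot 9\right) \left(-41\right) = -60327 + - 47 \left(-9 + 270\right) \left(-41\right) = -60327 + \left(-47\right) 261 \left(-41\right) = -60327 - -502947 = -60327 + 502947 = 442620$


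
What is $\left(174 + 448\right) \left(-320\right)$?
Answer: $-199040$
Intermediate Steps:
$\left(174 + 448\right) \left(-320\right) = 622 \left(-320\right) = -199040$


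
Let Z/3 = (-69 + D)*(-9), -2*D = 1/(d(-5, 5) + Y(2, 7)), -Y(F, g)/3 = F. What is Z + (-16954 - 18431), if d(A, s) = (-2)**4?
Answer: -670413/20 ≈ -33521.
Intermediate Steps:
Y(F, g) = -3*F
d(A, s) = 16
D = -1/20 (D = -1/(2*(16 - 3*2)) = -1/(2*(16 - 6)) = -1/2/10 = -1/2*1/10 = -1/20 ≈ -0.050000)
Z = 37287/20 (Z = 3*((-69 - 1/20)*(-9)) = 3*(-1381/20*(-9)) = 3*(12429/20) = 37287/20 ≈ 1864.3)
Z + (-16954 - 18431) = 37287/20 + (-16954 - 18431) = 37287/20 - 35385 = -670413/20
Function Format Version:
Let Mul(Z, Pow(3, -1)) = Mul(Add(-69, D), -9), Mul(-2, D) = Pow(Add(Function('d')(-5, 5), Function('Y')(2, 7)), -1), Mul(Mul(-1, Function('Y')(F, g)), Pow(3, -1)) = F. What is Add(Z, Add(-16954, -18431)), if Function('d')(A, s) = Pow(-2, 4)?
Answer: Rational(-670413, 20) ≈ -33521.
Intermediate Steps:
Function('Y')(F, g) = Mul(-3, F)
Function('d')(A, s) = 16
D = Rational(-1, 20) (D = Mul(Rational(-1, 2), Pow(Add(16, Mul(-3, 2)), -1)) = Mul(Rational(-1, 2), Pow(Add(16, -6), -1)) = Mul(Rational(-1, 2), Pow(10, -1)) = Mul(Rational(-1, 2), Rational(1, 10)) = Rational(-1, 20) ≈ -0.050000)
Z = Rational(37287, 20) (Z = Mul(3, Mul(Add(-69, Rational(-1, 20)), -9)) = Mul(3, Mul(Rational(-1381, 20), -9)) = Mul(3, Rational(12429, 20)) = Rational(37287, 20) ≈ 1864.3)
Add(Z, Add(-16954, -18431)) = Add(Rational(37287, 20), Add(-16954, -18431)) = Add(Rational(37287, 20), -35385) = Rational(-670413, 20)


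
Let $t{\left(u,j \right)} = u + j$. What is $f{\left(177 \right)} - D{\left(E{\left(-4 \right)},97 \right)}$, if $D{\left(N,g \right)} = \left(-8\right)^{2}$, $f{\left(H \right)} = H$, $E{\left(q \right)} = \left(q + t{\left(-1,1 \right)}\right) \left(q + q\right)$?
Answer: $113$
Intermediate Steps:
$t{\left(u,j \right)} = j + u$
$E{\left(q \right)} = 2 q^{2}$ ($E{\left(q \right)} = \left(q + \left(1 - 1\right)\right) \left(q + q\right) = \left(q + 0\right) 2 q = q 2 q = 2 q^{2}$)
$D{\left(N,g \right)} = 64$
$f{\left(177 \right)} - D{\left(E{\left(-4 \right)},97 \right)} = 177 - 64 = 113$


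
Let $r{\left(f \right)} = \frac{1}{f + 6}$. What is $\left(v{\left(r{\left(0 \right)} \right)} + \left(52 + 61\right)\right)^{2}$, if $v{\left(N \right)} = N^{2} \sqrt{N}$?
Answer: $\frac{\left(24408 + \sqrt{6}\right)^{2}}{46656} \approx 12772.0$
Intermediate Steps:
$r{\left(f \right)} = \frac{1}{6 + f}$
$v{\left(N \right)} = N^{\frac{5}{2}}$
$\left(v{\left(r{\left(0 \right)} \right)} + \left(52 + 61\right)\right)^{2} = \left(\left(\frac{1}{6 + 0}\right)^{\frac{5}{2}} + \left(52 + 61\right)\right)^{2} = \left(\left(\frac{1}{6}\right)^{\frac{5}{2}} + 113\right)^{2} = \left(\frac{\sqrt{6}}{216} + 113\right)^{2} = \left(113 + \frac{\sqrt{6}}{216}\right)^{2}$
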